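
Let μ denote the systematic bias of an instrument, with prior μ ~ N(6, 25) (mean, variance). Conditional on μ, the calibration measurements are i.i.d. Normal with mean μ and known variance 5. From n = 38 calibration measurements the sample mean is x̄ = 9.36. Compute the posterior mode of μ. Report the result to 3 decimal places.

n = 38, x̄ = 9.36.
For a Normal prior and Normal likelihood with known variance, the posterior is Normal; its mode equals its mean, the precision-weighted average.
Prior precision 1/σ₀² = 1/25 = 0.04; data precision n/σ² = 38/5 = 7.6.
μ̂ = (0.04·6 + 7.6·9.36) / (0.04 + 7.6) = 71.376/7.64 = 8922/955 ≈ 9.342.

μ̂_MAP = 9.342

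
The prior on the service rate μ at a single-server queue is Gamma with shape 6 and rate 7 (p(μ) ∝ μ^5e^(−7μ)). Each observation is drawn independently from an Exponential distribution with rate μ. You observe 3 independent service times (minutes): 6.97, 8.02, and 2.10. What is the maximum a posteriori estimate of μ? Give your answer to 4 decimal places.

The Exponential(rate=μ) likelihood is ∝ μ^n e^(−μΣtᵢ). Here n = 3 and Σtᵢ = 6.97 + 8.02 + 2.10 = 17.09.
Posterior ∝ μ^5e^(−7μ) · μ^3e^(−17.09μ) = μ^8e^(−24.09μ), i.e. Gamma(9, 24.09).
Mode = (a−1)/b = 8/24.09 ≈ 0.3321.

μ̂_MAP = 0.3321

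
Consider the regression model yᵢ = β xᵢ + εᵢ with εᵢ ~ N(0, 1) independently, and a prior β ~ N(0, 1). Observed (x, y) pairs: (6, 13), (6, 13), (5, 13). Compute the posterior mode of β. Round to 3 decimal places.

log p(β | y) = −Σ(yᵢ − βxᵢ)²/(2·1) − β²/(2·1) + const.
Setting the derivative to zero: Σxᵢ(yᵢ − βxᵢ)/1 − β/1 = 0, so β = Σxᵢyᵢ / (Σxᵢ² + σ²/τ²).
Σxᵢyᵢ = 6·13 + 6·13 + 5·13 = 221; Σxᵢ² = 97; σ²/τ² = 1.
β̂_MAP = 221 / (97 + 1) = 221/98 ≈ 2.255.

β̂_MAP = 2.255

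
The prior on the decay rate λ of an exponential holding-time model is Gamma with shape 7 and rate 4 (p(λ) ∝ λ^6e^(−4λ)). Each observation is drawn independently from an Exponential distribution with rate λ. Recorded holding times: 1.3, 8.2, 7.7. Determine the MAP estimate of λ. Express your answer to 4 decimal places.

λ̂_MAP = 0.4245

The Exponential(rate=λ) likelihood is ∝ λ^n e^(−λΣtᵢ). Here n = 3 and Σtᵢ = 1.3 + 8.2 + 7.7 = 17.2.
Posterior ∝ λ^6e^(−4λ) · λ^3e^(−17.2λ) = λ^9e^(−21.2λ), i.e. Gamma(10, 21.2).
Mode = (a−1)/b = 9/21.2 ≈ 0.4245.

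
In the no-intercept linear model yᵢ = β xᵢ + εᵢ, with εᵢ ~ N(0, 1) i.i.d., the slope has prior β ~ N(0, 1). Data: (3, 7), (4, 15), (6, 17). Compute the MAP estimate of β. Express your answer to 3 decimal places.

β̂_MAP = 2.952

log p(β | y) = −Σ(yᵢ − βxᵢ)²/(2·1) − β²/(2·1) + const.
Setting the derivative to zero: Σxᵢ(yᵢ − βxᵢ)/1 − β/1 = 0, so β = Σxᵢyᵢ / (Σxᵢ² + σ²/τ²).
Σxᵢyᵢ = 3·7 + 4·15 + 6·17 = 183; Σxᵢ² = 61; σ²/τ² = 1.
β̂_MAP = 183 / (61 + 1) = 183/62 ≈ 2.952.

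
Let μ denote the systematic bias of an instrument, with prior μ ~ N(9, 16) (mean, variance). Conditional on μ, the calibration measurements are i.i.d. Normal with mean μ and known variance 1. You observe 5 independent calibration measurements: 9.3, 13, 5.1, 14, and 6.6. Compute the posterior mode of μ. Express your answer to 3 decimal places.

n = 5; x̄ = (9.3 + 13 + 5.1 + 14 + 6.6)/5 = 48/5 = 9.6.
For a Normal prior and Normal likelihood with known variance, the posterior is Normal; its mode equals its mean, the precision-weighted average.
Prior precision 1/σ₀² = 1/16 = 0.0625; data precision n/σ² = 5/1 = 5.
μ̂ = (0.0625·9 + 5·9.6) / (0.0625 + 5) = 48.5625/5.0625 = 259/27 ≈ 9.593.

μ̂_MAP = 9.593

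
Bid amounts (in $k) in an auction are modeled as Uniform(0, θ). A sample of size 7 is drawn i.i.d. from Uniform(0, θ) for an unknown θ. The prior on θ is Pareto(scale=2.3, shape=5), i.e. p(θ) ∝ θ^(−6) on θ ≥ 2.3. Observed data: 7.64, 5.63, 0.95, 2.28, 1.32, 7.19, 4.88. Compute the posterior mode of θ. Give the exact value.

The Uniform(0, θ) likelihood is θ^(−n) for θ ≥ max(xᵢ), zero otherwise. Here max(xᵢ) = 7.64.
Posterior ∝ θ^(−6) · θ^(−7) = θ^(−13) on θ ≥ max(2.3, 7.64) = 7.64.
This density is strictly decreasing in θ, so the posterior mode lies at the lower boundary of the support.

θ̂_MAP = 7.64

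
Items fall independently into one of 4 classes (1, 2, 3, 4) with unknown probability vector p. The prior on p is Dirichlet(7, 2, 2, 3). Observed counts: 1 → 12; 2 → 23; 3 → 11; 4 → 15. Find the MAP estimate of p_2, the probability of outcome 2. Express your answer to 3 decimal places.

MAP estimate: 0.338

The posterior is Dirichlet(αᵢ + nᵢ) = Dirichlet(19, 25, 13, 18).
For a Dirichlet(a₁,…,a_K) with all aᵢ > 1, the mode has j-th component (aⱼ − 1)/(Σaᵢ − K).
Here Σaᵢ = 75 and K = 4, so p_2 = (25 − 1)/(75 − 4) = 24/71 ≈ 0.338.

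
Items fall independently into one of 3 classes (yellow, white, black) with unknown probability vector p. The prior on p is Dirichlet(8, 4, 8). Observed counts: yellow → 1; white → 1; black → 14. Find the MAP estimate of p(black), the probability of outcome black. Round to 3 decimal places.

MAP estimate of p(black) = 0.636

The posterior is Dirichlet(αᵢ + nᵢ) = Dirichlet(9, 5, 22).
For a Dirichlet(a₁,…,a_K) with all aᵢ > 1, the mode has j-th component (aⱼ − 1)/(Σaᵢ − K).
Here Σaᵢ = 36 and K = 3, so p(black) = (22 − 1)/(36 − 3) = 21/33 ≈ 0.636.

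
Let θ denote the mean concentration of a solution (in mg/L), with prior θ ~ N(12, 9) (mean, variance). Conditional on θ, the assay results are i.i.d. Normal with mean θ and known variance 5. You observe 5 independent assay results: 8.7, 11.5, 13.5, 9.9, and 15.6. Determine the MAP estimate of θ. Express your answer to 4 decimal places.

n = 5; x̄ = (8.7 + 11.5 + 13.5 + 9.9 + 15.6)/5 = 59.2/5 = 11.84.
For a Normal prior and Normal likelihood with known variance, the posterior is Normal; its mode equals its mean, the precision-weighted average.
Prior precision 1/σ₀² = 1/9; data precision n/σ² = 5/5 = 1.
θ̂ = ((1/9)·12 + 1·11.84) / (1/9 + 1) = (988/75)/(10/9) = 11.8560.

θ̂_MAP = 11.8560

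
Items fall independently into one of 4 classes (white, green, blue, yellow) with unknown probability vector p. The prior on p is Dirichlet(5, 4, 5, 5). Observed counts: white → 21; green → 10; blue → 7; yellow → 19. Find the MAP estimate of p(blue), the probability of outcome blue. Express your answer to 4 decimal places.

MAP estimate of p(blue) = 0.1528

The posterior is Dirichlet(αᵢ + nᵢ) = Dirichlet(26, 14, 12, 24).
For a Dirichlet(a₁,…,a_K) with all aᵢ > 1, the mode has j-th component (aⱼ − 1)/(Σaᵢ − K).
Here Σaᵢ = 76 and K = 4, so p(blue) = (12 − 1)/(76 − 4) = 11/72 ≈ 0.1528.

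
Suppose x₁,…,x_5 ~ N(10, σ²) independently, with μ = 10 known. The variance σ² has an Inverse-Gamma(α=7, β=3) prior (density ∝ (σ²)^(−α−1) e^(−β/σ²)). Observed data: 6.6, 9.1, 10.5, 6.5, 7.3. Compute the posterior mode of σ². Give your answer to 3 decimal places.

σ̂²_MAP = 1.817

Sum of squared deviations about the known mean: SS = (6.6−10)² + (9.1−10)² + (10.5−10)² + (6.5−10)² + (7.3−10)² = 32.16.
The Normal likelihood contributes (σ²)^(−n/2) exp(−SS/(2σ²)), so the posterior is Inverse-Gamma(α + n/2, β + SS/2) = Inverse-Gamma(9.5, 19.08).
The mode of Inverse-Gamma(a, b) is b/(a+1) = 19.08/10.5 ≈ 1.817.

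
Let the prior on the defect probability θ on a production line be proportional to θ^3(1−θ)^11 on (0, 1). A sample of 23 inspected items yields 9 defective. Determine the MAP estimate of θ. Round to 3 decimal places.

θ̂_MAP = 0.324

The prior density ∝ θ^3(1−θ)^11 is the kernel of Beta(4, 12).
Data: 9 successes in 23 trials. The binomial likelihood contributes θ^9(1−θ)^14, so the posterior is Beta(4+9, 12+14) = Beta(13, 26).
For Beta(a, b) with a, b > 1 the mode is (a−1)/(a+b−2) = 12/37 ≈ 0.324.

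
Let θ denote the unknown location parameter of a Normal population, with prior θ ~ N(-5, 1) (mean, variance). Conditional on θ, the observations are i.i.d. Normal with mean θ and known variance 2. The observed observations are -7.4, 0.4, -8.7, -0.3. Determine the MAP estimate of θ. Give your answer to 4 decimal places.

n = 4; x̄ = ((-7.4) + 0.4 + (-8.7) + (-0.3))/4 = -16/4 = -4.
For a Normal prior and Normal likelihood with known variance, the posterior is Normal; its mode equals its mean, the precision-weighted average.
Prior precision 1/σ₀² = 1/1 = 1; data precision n/σ² = 4/2 = 2.
θ̂ = (1·(-5) + 2·(-4)) / (1 + 2) = (-13)/3 = -13/3 ≈ -4.3333.

θ̂_MAP = -4.3333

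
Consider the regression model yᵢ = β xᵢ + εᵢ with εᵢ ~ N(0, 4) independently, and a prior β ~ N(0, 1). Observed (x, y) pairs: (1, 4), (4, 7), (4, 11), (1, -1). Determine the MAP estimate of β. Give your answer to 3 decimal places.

log p(β | y) = −Σ(yᵢ − βxᵢ)²/(2·4) − β²/(2·1) + const.
Setting the derivative to zero: Σxᵢ(yᵢ − βxᵢ)/4 − β/1 = 0, so β = Σxᵢyᵢ / (Σxᵢ² + σ²/τ²).
Σxᵢyᵢ = 1·4 + 4·7 + 4·11 + 1·(-1) = 75; Σxᵢ² = 34; σ²/τ² = 4.
β̂_MAP = 75 / (34 + 4) = 75/38 ≈ 1.974.

β̂_MAP = 1.974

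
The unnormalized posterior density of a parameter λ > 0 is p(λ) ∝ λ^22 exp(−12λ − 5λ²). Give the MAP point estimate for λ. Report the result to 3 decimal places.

ℓ'(λ) = 22/λ − 12 − 10λ. Setting this to zero and multiplying by λ: 10λ² + 12λ − 22 = 0.
λ = (−12 + √(12² + 4·10·22)) / (2·10) = (−12 + √1024) / 20 = (−12 + 32)/20 = 1.
ℓ''(λ) = −22/λ² − 10 < 0, confirming a maximum.

λ̂_MAP = 1.000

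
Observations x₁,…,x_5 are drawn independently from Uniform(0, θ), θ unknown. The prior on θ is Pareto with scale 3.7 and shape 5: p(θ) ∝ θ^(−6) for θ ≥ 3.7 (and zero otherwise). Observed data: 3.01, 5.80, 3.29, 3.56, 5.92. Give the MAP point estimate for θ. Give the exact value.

The Uniform(0, θ) likelihood is θ^(−n) for θ ≥ max(xᵢ), zero otherwise. Here max(xᵢ) = 5.92.
Posterior ∝ θ^(−6) · θ^(−5) = θ^(−11) on θ ≥ max(3.7, 5.92) = 5.92.
This density is strictly decreasing in θ, so the posterior mode lies at the lower boundary of the support.

θ̂_MAP = 5.92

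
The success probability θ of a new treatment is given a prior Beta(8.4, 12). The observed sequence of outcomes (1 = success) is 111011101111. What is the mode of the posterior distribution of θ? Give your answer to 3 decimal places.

Prior: Beta(8.4, 12).
Data: 10 successes in 12 trials (from the sequence). The binomial likelihood contributes θ^10(1−θ)^2, so the posterior is Beta(8.4+10, 12+2) = Beta(18.4, 14).
For Beta(a, b) with a, b > 1 the mode is (a−1)/(a+b−2) = 17.4/30.4 ≈ 0.572.

θ̂_MAP = 0.572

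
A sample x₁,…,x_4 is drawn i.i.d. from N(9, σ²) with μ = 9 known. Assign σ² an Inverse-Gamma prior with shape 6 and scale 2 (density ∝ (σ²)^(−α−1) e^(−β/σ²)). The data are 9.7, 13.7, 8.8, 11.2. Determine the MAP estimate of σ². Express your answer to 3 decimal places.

Sum of squared deviations about the known mean: SS = (9.7−9)² + (13.7−9)² + (8.8−9)² + (11.2−9)² = 27.46.
The Normal likelihood contributes (σ²)^(−n/2) exp(−SS/(2σ²)), so the posterior is Inverse-Gamma(α + n/2, β + SS/2) = Inverse-Gamma(8, 15.73).
The mode of Inverse-Gamma(a, b) is b/(a+1) = 15.73/9 ≈ 1.748.

σ̂²_MAP = 1.748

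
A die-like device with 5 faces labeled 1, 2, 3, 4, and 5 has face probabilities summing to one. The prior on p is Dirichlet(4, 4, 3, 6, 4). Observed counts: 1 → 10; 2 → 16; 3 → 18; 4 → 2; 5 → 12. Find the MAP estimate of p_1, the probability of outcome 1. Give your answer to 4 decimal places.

MAP estimate: 0.1757

The posterior is Dirichlet(αᵢ + nᵢ) = Dirichlet(14, 20, 21, 8, 16).
For a Dirichlet(a₁,…,a_K) with all aᵢ > 1, the mode has j-th component (aⱼ − 1)/(Σaᵢ − K).
Here Σaᵢ = 79 and K = 5, so p_1 = (14 − 1)/(79 − 5) = 13/74 ≈ 0.1757.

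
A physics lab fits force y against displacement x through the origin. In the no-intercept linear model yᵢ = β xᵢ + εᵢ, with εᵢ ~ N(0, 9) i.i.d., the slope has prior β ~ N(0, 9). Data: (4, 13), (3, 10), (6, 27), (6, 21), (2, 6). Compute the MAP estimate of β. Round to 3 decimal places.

log p(β | y) = −Σ(yᵢ − βxᵢ)²/(2·9) − β²/(2·9) + const.
Setting the derivative to zero: Σxᵢ(yᵢ − βxᵢ)/9 − β/9 = 0, so β = Σxᵢyᵢ / (Σxᵢ² + σ²/τ²).
Σxᵢyᵢ = 4·13 + 3·10 + 6·27 + 6·21 + 2·6 = 382; Σxᵢ² = 101; σ²/τ² = 1.
β̂_MAP = 382 / (101 + 1) = 382/102 ≈ 3.745.

β̂_MAP = 3.745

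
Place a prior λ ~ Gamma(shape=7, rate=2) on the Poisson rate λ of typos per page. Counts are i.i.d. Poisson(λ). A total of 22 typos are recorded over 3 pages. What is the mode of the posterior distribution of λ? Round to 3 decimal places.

Σxᵢ = 22, n = 3.
Posterior ∝ λ^6e^(−2λ) · λ^22e^(−3λ) = λ^28e^(−5λ), i.e. Gamma(shape=29, rate=5).
The mode of a Gamma(a, b) with a ≥ 1 (shape–rate) is (a−1)/b = 28/5 ≈ 5.600.

λ̂_MAP = 5.600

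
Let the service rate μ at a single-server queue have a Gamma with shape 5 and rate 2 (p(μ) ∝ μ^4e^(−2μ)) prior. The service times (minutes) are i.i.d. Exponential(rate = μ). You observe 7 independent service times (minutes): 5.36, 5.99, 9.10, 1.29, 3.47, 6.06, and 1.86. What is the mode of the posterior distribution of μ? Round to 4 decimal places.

μ̂_MAP = 0.3131

The Exponential(rate=μ) likelihood is ∝ μ^n e^(−μΣtᵢ). Here n = 7 and Σtᵢ = 5.36 + 5.99 + 9.10 + 1.29 + 3.47 + 6.06 + 1.86 = 33.13.
Posterior ∝ μ^4e^(−2μ) · μ^7e^(−33.13μ) = μ^11e^(−35.13μ), i.e. Gamma(12, 35.13).
Mode = (a−1)/b = 11/35.13 ≈ 0.3131.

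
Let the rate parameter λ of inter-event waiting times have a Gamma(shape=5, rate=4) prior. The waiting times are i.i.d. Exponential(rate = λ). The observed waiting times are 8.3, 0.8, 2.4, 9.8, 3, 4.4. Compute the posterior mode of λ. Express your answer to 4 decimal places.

The Exponential(rate=λ) likelihood is ∝ λ^n e^(−λΣtᵢ). Here n = 6 and Σtᵢ = 8.3 + 0.8 + 2.4 + 9.8 + 3 + 4.4 = 28.7.
Posterior ∝ λ^4e^(−4λ) · λ^6e^(−28.7λ) = λ^10e^(−32.7λ), i.e. Gamma(11, 32.7).
Mode = (a−1)/b = 10/32.7 ≈ 0.3058.

λ̂_MAP = 0.3058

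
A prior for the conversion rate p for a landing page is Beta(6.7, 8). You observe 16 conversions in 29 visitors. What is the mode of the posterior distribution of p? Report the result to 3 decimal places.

p̂_MAP = 0.520

Prior: Beta(6.7, 8).
Data: 16 successes in 29 trials. The binomial likelihood contributes p^16(1−p)^13, so the posterior is Beta(6.7+16, 8+13) = Beta(22.7, 21).
For Beta(a, b) with a, b > 1 the mode is (a−1)/(a+b−2) = 21.7/41.7 ≈ 0.520.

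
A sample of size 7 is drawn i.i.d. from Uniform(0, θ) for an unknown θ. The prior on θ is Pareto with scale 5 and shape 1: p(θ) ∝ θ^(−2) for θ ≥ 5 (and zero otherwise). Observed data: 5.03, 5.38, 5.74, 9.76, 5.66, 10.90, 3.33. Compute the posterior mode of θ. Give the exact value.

The Uniform(0, θ) likelihood is θ^(−n) for θ ≥ max(xᵢ), zero otherwise. Here max(xᵢ) = 10.90.
Posterior ∝ θ^(−2) · θ^(−7) = θ^(−9) on θ ≥ max(5, 10.90) = 10.90.
This density is strictly decreasing in θ, so the posterior mode lies at the lower boundary of the support.

θ̂_MAP = 10.90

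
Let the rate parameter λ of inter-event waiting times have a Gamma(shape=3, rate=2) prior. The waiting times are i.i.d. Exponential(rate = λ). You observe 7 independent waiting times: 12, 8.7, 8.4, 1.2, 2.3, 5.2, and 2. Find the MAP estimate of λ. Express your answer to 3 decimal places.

The Exponential(rate=λ) likelihood is ∝ λ^n e^(−λΣtᵢ). Here n = 7 and Σtᵢ = 12 + 8.7 + 8.4 + 1.2 + 2.3 + 5.2 + 2 = 39.8.
Posterior ∝ λ^2e^(−2λ) · λ^7e^(−39.8λ) = λ^9e^(−41.8λ), i.e. Gamma(10, 41.8).
Mode = (a−1)/b = 9/41.8 ≈ 0.215.

λ̂_MAP = 0.215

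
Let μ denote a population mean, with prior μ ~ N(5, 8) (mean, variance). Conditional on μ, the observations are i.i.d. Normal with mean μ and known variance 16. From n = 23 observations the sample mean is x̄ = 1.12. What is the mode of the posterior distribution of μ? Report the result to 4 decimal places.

n = 23, x̄ = 1.12.
For a Normal prior and Normal likelihood with known variance, the posterior is Normal; its mode equals its mean, the precision-weighted average.
Prior precision 1/σ₀² = 1/8 = 0.125; data precision n/σ² = 23/16 = 1.4375.
μ̂ = (0.125·5 + 1.4375·1.12) / (0.125 + 1.4375) = 2.235/1.5625 = 1.4304.

μ̂_MAP = 1.4304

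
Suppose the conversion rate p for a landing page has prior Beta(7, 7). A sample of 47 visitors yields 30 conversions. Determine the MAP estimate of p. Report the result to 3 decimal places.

Prior: Beta(7, 7).
Data: 30 successes in 47 trials. The binomial likelihood contributes p^30(1−p)^17, so the posterior is Beta(7+30, 7+17) = Beta(37, 24).
For Beta(a, b) with a, b > 1 the mode is (a−1)/(a+b−2) = 36/59 ≈ 0.610.

p̂_MAP = 0.610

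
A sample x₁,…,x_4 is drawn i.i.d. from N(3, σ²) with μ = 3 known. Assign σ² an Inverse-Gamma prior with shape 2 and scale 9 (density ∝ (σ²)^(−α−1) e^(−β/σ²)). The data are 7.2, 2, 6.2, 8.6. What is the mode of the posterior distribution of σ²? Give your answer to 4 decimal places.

Sum of squared deviations about the known mean: SS = (7.2−3)² + (2−3)² + (6.2−3)² + (8.6−3)² = 60.24.
The Normal likelihood contributes (σ²)^(−n/2) exp(−SS/(2σ²)), so the posterior is Inverse-Gamma(α + n/2, β + SS/2) = Inverse-Gamma(4, 39.12).
The mode of Inverse-Gamma(a, b) is b/(a+1) = 39.12/5 ≈ 7.8240.

σ̂²_MAP = 7.8240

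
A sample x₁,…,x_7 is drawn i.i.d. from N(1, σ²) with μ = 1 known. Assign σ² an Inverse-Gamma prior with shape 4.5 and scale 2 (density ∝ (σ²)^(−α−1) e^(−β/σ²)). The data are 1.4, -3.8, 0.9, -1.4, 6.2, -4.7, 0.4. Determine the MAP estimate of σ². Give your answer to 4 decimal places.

Sum of squared deviations about the known mean: SS = (1.4−1)² + (-3.8−1)² + (0.9−1)² + (-1.4−1)² + (6.2−1)² + (-4.7−1)² + (0.4−1)² = 88.86.
The Normal likelihood contributes (σ²)^(−n/2) exp(−SS/(2σ²)), so the posterior is Inverse-Gamma(α + n/2, β + SS/2) = Inverse-Gamma(8, 46.43).
The mode of Inverse-Gamma(a, b) is b/(a+1) = 46.43/9 ≈ 5.1589.

σ̂²_MAP = 5.1589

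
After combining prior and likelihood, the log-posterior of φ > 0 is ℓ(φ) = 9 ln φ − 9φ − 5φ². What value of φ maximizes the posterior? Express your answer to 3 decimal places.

ℓ'(φ) = 9/φ − 9 − 10φ. Setting this to zero and multiplying by φ: 10φ² + 9φ − 9 = 0.
φ = (−9 + √(9² + 4·10·9)) / (2·10) = (−9 + √441) / 20 = (−9 + 21)/20 = 3/5.
ℓ''(φ) = −9/φ² − 10 < 0, confirming a maximum.

φ̂_MAP = 0.600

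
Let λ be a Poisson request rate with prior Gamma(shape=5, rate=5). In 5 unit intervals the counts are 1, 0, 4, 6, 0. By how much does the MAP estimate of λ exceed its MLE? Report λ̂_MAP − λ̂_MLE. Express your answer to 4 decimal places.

MAP − MLE = -0.7000

Σxᵢ = 11. Posterior is Gamma(16, 10); MAP = (16−1)/10 = 15/10 ≈ 1.50000.
MLE = x̄ = 11/5 ≈ 2.20000.
Difference = 15/10 − 11/5 = -7/10 ≈ -0.7000.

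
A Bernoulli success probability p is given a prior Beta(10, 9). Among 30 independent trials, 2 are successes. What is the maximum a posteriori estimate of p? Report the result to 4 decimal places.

Prior: Beta(10, 9).
Data: 2 successes in 30 trials. The binomial likelihood contributes p^2(1−p)^28, so the posterior is Beta(10+2, 9+28) = Beta(12, 37).
For Beta(a, b) with a, b > 1 the mode is (a−1)/(a+b−2) = 11/47 ≈ 0.2340.

p̂_MAP = 0.2340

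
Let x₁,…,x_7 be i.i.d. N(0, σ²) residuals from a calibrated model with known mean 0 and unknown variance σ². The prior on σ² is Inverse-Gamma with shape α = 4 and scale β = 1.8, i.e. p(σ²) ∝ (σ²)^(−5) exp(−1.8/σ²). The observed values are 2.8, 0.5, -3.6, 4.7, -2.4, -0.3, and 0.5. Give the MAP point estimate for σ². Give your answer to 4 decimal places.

Sum of squared deviations about the known mean: SS = (2.8−0)² + (0.5−0)² + (-3.6−0)² + (4.7−0)² + (-2.4−0)² + (-0.3−0)² + (0.5−0)² = 49.24.
The Normal likelihood contributes (σ²)^(−n/2) exp(−SS/(2σ²)), so the posterior is Inverse-Gamma(α + n/2, β + SS/2) = Inverse-Gamma(7.5, 26.42).
The mode of Inverse-Gamma(a, b) is b/(a+1) = 26.42/8.5 ≈ 3.1082.

σ̂²_MAP = 3.1082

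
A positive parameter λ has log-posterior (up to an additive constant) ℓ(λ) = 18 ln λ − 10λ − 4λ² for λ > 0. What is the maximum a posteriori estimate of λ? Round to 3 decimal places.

λ̂_MAP = 1.000

ℓ'(λ) = 18/λ − 10 − 8λ. Setting this to zero and multiplying by λ: 8λ² + 10λ − 18 = 0.
λ = (−10 + √(10² + 4·8·18)) / (2·8) = (−10 + √676) / 16 = (−10 + 26)/16 = 1.
ℓ''(λ) = −18/λ² − 8 < 0, confirming a maximum.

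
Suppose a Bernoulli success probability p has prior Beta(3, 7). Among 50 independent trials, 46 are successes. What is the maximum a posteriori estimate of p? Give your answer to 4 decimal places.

p̂_MAP = 0.8276

Prior: Beta(3, 7).
Data: 46 successes in 50 trials. The binomial likelihood contributes p^46(1−p)^4, so the posterior is Beta(3+46, 7+4) = Beta(49, 11).
For Beta(a, b) with a, b > 1 the mode is (a−1)/(a+b−2) = 48/58 ≈ 0.8276.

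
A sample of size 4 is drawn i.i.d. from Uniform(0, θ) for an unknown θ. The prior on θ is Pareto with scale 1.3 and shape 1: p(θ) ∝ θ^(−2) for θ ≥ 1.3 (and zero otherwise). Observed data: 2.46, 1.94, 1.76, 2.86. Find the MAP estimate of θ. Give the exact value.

The Uniform(0, θ) likelihood is θ^(−n) for θ ≥ max(xᵢ), zero otherwise. Here max(xᵢ) = 2.86.
Posterior ∝ θ^(−2) · θ^(−4) = θ^(−6) on θ ≥ max(1.3, 2.86) = 2.86.
This density is strictly decreasing in θ, so the posterior mode lies at the lower boundary of the support.

θ̂_MAP = 2.86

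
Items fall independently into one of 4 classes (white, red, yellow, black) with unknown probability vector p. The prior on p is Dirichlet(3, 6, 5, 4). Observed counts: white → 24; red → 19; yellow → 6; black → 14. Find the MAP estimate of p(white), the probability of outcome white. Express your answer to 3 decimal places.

The posterior is Dirichlet(αᵢ + nᵢ) = Dirichlet(27, 25, 11, 18).
For a Dirichlet(a₁,…,a_K) with all aᵢ > 1, the mode has j-th component (aⱼ − 1)/(Σaᵢ − K).
Here Σaᵢ = 81 and K = 4, so p(white) = (27 − 1)/(81 − 4) = 26/77 ≈ 0.338.

MAP estimate of p(white) = 0.338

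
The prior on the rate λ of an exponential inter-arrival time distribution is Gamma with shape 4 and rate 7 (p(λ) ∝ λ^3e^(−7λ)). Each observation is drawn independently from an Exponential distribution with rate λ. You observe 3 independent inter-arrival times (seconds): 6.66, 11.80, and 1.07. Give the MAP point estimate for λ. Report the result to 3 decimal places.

The Exponential(rate=λ) likelihood is ∝ λ^n e^(−λΣtᵢ). Here n = 3 and Σtᵢ = 6.66 + 11.80 + 1.07 = 19.53.
Posterior ∝ λ^3e^(−7λ) · λ^3e^(−19.53λ) = λ^6e^(−26.53λ), i.e. Gamma(7, 26.53).
Mode = (a−1)/b = 6/26.53 ≈ 0.226.

λ̂_MAP = 0.226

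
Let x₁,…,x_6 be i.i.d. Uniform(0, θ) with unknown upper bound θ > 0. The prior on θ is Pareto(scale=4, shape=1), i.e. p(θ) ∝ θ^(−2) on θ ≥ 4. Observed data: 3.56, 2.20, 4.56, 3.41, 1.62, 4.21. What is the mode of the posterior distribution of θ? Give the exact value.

θ̂_MAP = 4.56

The Uniform(0, θ) likelihood is θ^(−n) for θ ≥ max(xᵢ), zero otherwise. Here max(xᵢ) = 4.56.
Posterior ∝ θ^(−2) · θ^(−6) = θ^(−8) on θ ≥ max(4, 4.56) = 4.56.
This density is strictly decreasing in θ, so the posterior mode lies at the lower boundary of the support.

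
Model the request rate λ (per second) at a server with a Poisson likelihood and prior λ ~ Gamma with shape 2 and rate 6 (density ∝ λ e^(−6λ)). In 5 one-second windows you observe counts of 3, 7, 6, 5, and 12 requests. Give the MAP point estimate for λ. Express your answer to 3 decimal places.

λ̂_MAP = 3.091

Σxᵢ = 3+7+6+5+12 = 33, with n = 5.
Posterior ∝ λe^(−6λ) · λ^33e^(−5λ) = λ^34e^(−11λ), i.e. Gamma(shape=35, rate=11).
The mode of a Gamma(a, b) with a ≥ 1 (shape–rate) is (a−1)/b = 34/11 ≈ 3.091.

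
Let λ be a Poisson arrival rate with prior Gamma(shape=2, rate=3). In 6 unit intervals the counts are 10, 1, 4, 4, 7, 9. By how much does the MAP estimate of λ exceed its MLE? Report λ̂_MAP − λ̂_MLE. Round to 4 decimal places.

Σxᵢ = 35. Posterior is Gamma(37, 9); MAP = (37−1)/9 = 36/9 ≈ 4.00000.
MLE = x̄ = 35/6 ≈ 5.83333.
Difference = 36/9 − 35/6 = -11/6 ≈ -1.8333.

MAP − MLE = -1.8333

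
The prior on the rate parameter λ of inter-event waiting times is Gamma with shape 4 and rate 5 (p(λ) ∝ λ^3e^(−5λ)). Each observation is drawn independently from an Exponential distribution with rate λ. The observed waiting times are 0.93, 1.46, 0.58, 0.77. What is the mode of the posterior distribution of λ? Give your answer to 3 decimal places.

The Exponential(rate=λ) likelihood is ∝ λ^n e^(−λΣtᵢ). Here n = 4 and Σtᵢ = 0.93 + 1.46 + 0.58 + 0.77 = 3.74.
Posterior ∝ λ^3e^(−5λ) · λ^4e^(−3.74λ) = λ^7e^(−8.74λ), i.e. Gamma(8, 8.74).
Mode = (a−1)/b = 7/8.74 ≈ 0.801.

λ̂_MAP = 0.801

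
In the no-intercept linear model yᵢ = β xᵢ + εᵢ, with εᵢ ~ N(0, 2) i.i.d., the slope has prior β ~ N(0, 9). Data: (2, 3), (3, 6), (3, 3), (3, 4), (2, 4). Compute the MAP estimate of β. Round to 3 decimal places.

β̂_MAP = 1.505

log p(β | y) = −Σ(yᵢ − βxᵢ)²/(2·2) − β²/(2·9) + const.
Setting the derivative to zero: Σxᵢ(yᵢ − βxᵢ)/2 − β/9 = 0, so β = Σxᵢyᵢ / (Σxᵢ² + σ²/τ²).
Σxᵢyᵢ = 2·3 + 3·6 + 3·3 + 3·4 + 2·4 = 53; Σxᵢ² = 35; σ²/τ² = 2/9.
β̂_MAP = 53 / (35 + 2/9) = 53/(317/9) = 477/317 ≈ 1.505.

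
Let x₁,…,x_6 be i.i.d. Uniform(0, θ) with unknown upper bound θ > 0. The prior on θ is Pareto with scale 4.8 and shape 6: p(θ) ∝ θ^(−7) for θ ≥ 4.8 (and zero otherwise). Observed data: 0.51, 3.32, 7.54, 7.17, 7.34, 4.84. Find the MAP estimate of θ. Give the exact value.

θ̂_MAP = 7.54

The Uniform(0, θ) likelihood is θ^(−n) for θ ≥ max(xᵢ), zero otherwise. Here max(xᵢ) = 7.54.
Posterior ∝ θ^(−7) · θ^(−6) = θ^(−13) on θ ≥ max(4.8, 7.54) = 7.54.
This density is strictly decreasing in θ, so the posterior mode lies at the lower boundary of the support.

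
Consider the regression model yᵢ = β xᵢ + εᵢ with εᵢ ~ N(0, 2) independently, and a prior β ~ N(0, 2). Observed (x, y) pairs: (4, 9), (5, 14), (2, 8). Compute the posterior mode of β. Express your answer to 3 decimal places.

log p(β | y) = −Σ(yᵢ − βxᵢ)²/(2·2) − β²/(2·2) + const.
Setting the derivative to zero: Σxᵢ(yᵢ − βxᵢ)/2 − β/2 = 0, so β = Σxᵢyᵢ / (Σxᵢ² + σ²/τ²).
Σxᵢyᵢ = 4·9 + 5·14 + 2·8 = 122; Σxᵢ² = 45; σ²/τ² = 1.
β̂_MAP = 122 / (45 + 1) = 122/46 ≈ 2.652.

β̂_MAP = 2.652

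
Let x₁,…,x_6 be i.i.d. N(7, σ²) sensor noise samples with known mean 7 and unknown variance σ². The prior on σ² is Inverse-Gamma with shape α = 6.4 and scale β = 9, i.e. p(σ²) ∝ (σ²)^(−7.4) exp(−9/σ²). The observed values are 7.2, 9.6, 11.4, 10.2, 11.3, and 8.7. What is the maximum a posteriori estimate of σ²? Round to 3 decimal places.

Sum of squared deviations about the known mean: SS = (7.2−7)² + (9.6−7)² + (11.4−7)² + (10.2−7)² + (11.3−7)² + (8.7−7)² = 57.78.
The Normal likelihood contributes (σ²)^(−n/2) exp(−SS/(2σ²)), so the posterior is Inverse-Gamma(α + n/2, β + SS/2) = Inverse-Gamma(9.4, 37.89).
The mode of Inverse-Gamma(a, b) is b/(a+1) = 37.89/10.4 ≈ 3.643.

σ̂²_MAP = 3.643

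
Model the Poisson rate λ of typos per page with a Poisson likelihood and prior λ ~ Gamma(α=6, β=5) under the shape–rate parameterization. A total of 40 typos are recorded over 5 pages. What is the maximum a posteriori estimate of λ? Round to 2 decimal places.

Σxᵢ = 40, n = 5.
Posterior ∝ λ^5e^(−5λ) · λ^40e^(−5λ) = λ^45e^(−10λ), i.e. Gamma(shape=46, rate=10).
The mode of a Gamma(a, b) with a ≥ 1 (shape–rate) is (a−1)/b = 45/10 ≈ 4.50.

λ̂_MAP = 4.50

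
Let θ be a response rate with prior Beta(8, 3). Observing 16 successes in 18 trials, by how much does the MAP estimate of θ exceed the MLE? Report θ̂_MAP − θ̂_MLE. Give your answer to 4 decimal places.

MAP − MLE = -0.0370

Posterior is Beta(24, 5); MAP = (24−1)/(29−2) = 23/27 ≈ 0.85185.
MLE ignores the prior: θ̂_MLE = k/n = 16/18 ≈ 0.88889.
Difference = 23/27 − 16/18 = -1/27 ≈ -0.0370.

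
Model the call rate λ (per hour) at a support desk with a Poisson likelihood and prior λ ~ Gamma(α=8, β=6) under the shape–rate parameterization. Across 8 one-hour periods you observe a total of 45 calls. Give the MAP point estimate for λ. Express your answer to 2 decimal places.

λ̂_MAP = 3.71

Σxᵢ = 45, n = 8.
Posterior ∝ λ^7e^(−6λ) · λ^45e^(−8λ) = λ^52e^(−14λ), i.e. Gamma(shape=53, rate=14).
The mode of a Gamma(a, b) with a ≥ 1 (shape–rate) is (a−1)/b = 52/14 ≈ 3.71.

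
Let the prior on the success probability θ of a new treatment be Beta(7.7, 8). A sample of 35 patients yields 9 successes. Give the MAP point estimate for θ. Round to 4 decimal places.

Prior: Beta(7.7, 8).
Data: 9 successes in 35 trials. The binomial likelihood contributes θ^9(1−θ)^26, so the posterior is Beta(7.7+9, 8+26) = Beta(16.7, 34).
For Beta(a, b) with a, b > 1 the mode is (a−1)/(a+b−2) = 15.7/48.7 ≈ 0.3224.

θ̂_MAP = 0.3224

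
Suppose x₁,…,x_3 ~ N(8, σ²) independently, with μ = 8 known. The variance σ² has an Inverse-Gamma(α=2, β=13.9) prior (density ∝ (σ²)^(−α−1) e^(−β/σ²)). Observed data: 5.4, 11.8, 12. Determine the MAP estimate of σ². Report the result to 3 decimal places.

σ̂²_MAP = 7.222

Sum of squared deviations about the known mean: SS = (5.4−8)² + (11.8−8)² + (12−8)² = 37.2.
The Normal likelihood contributes (σ²)^(−n/2) exp(−SS/(2σ²)), so the posterior is Inverse-Gamma(α + n/2, β + SS/2) = Inverse-Gamma(3.5, 32.5).
The mode of Inverse-Gamma(a, b) is b/(a+1) = 32.5/4.5 ≈ 7.222.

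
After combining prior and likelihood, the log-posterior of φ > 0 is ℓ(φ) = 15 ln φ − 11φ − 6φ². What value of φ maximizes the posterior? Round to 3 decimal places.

φ̂_MAP = 0.750

ℓ'(φ) = 15/φ − 11 − 12φ. Setting this to zero and multiplying by φ: 12φ² + 11φ − 15 = 0.
φ = (−11 + √(11² + 4·12·15)) / (2·12) = (−11 + √841) / 24 = (−11 + 29)/24 = 3/4.
ℓ''(φ) = −15/φ² − 12 < 0, confirming a maximum.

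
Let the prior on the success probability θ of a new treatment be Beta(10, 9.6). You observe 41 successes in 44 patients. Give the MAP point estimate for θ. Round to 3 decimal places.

θ̂_MAP = 0.812

Prior: Beta(10, 9.6).
Data: 41 successes in 44 trials. The binomial likelihood contributes θ^41(1−θ)^3, so the posterior is Beta(10+41, 9.6+3) = Beta(51, 12.6).
For Beta(a, b) with a, b > 1 the mode is (a−1)/(a+b−2) = 50/61.6 ≈ 0.812.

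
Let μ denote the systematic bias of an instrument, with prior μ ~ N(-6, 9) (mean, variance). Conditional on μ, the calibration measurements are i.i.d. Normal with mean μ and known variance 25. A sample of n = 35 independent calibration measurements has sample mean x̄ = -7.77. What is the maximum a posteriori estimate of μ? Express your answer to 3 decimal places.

n = 35, x̄ = -7.77.
For a Normal prior and Normal likelihood with known variance, the posterior is Normal; its mode equals its mean, the precision-weighted average.
Prior precision 1/σ₀² = 1/9; data precision n/σ² = 35/25 = 1.4.
μ̂ = ((1/9)·(-6) + 1.4·(-7.77)) / (1/9 + 1.4) = (-17317/1500)/(68/45) = -51951/6800 ≈ -7.640.

μ̂_MAP = -7.640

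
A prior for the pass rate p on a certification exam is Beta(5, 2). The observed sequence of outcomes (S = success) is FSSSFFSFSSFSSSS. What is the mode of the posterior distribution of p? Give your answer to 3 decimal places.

p̂_MAP = 0.700

Prior: Beta(5, 2).
Data: 10 successes in 15 trials (from the sequence). The binomial likelihood contributes p^10(1−p)^5, so the posterior is Beta(5+10, 2+5) = Beta(15, 7).
For Beta(a, b) with a, b > 1 the mode is (a−1)/(a+b−2) = 14/20 ≈ 0.700.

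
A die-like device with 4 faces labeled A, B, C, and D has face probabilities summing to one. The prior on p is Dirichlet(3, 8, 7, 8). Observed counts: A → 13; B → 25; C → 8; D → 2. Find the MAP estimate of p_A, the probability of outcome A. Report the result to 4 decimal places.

MAP estimate of p_A = 0.2143

The posterior is Dirichlet(αᵢ + nᵢ) = Dirichlet(16, 33, 15, 10).
For a Dirichlet(a₁,…,a_K) with all aᵢ > 1, the mode has j-th component (aⱼ − 1)/(Σaᵢ − K).
Here Σaᵢ = 74 and K = 4, so p_A = (16 − 1)/(74 − 4) = 15/70 ≈ 0.2143.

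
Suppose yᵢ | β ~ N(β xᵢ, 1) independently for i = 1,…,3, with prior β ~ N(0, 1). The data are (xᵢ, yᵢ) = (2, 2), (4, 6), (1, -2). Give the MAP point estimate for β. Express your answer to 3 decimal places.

log p(β | y) = −Σ(yᵢ − βxᵢ)²/(2·1) − β²/(2·1) + const.
Setting the derivative to zero: Σxᵢ(yᵢ − βxᵢ)/1 − β/1 = 0, so β = Σxᵢyᵢ / (Σxᵢ² + σ²/τ²).
Σxᵢyᵢ = 2·2 + 4·6 + 1·(-2) = 26; Σxᵢ² = 21; σ²/τ² = 1.
β̂_MAP = 26 / (21 + 1) = 26/22 ≈ 1.182.

β̂_MAP = 1.182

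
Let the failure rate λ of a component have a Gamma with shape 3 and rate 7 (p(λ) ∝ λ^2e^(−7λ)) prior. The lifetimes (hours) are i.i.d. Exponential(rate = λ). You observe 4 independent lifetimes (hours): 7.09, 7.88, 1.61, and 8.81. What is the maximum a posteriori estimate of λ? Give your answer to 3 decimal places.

λ̂_MAP = 0.185

The Exponential(rate=λ) likelihood is ∝ λ^n e^(−λΣtᵢ). Here n = 4 and Σtᵢ = 7.09 + 7.88 + 1.61 + 8.81 = 25.39.
Posterior ∝ λ^2e^(−7λ) · λ^4e^(−25.39λ) = λ^6e^(−32.39λ), i.e. Gamma(7, 32.39).
Mode = (a−1)/b = 6/32.39 ≈ 0.185.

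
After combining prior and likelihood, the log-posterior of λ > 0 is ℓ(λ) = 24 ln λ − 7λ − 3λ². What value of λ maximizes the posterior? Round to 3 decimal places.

λ̂_MAP = 1.500

ℓ'(λ) = 24/λ − 7 − 6λ. Setting this to zero and multiplying by λ: 6λ² + 7λ − 24 = 0.
λ = (−7 + √(7² + 4·6·24)) / (2·6) = (−7 + √625) / 12 = (−7 + 25)/12 = 3/2.
ℓ''(λ) = −24/λ² − 6 < 0, confirming a maximum.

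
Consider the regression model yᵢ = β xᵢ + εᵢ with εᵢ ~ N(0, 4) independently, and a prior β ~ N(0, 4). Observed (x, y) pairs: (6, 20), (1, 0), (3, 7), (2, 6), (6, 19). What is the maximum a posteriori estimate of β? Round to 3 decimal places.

β̂_MAP = 3.069

log p(β | y) = −Σ(yᵢ − βxᵢ)²/(2·4) − β²/(2·4) + const.
Setting the derivative to zero: Σxᵢ(yᵢ − βxᵢ)/4 − β/4 = 0, so β = Σxᵢyᵢ / (Σxᵢ² + σ²/τ²).
Σxᵢyᵢ = 6·20 + 1·0 + 3·7 + 2·6 + 6·19 = 267; Σxᵢ² = 86; σ²/τ² = 1.
β̂_MAP = 267 / (86 + 1) = 267/87 ≈ 3.069.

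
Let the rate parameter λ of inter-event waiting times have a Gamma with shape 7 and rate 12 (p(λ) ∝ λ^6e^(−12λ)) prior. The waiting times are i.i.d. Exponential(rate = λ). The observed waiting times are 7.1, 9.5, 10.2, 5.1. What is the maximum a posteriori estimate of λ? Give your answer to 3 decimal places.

λ̂_MAP = 0.228

The Exponential(rate=λ) likelihood is ∝ λ^n e^(−λΣtᵢ). Here n = 4 and Σtᵢ = 7.1 + 9.5 + 10.2 + 5.1 = 31.9.
Posterior ∝ λ^6e^(−12λ) · λ^4e^(−31.9λ) = λ^10e^(−43.9λ), i.e. Gamma(11, 43.9).
Mode = (a−1)/b = 10/43.9 ≈ 0.228.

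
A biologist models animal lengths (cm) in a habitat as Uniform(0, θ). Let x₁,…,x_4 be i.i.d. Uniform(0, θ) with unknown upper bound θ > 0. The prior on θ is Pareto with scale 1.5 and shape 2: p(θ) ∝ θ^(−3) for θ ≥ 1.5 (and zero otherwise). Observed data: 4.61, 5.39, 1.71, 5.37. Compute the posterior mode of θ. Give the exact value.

θ̂_MAP = 5.39

The Uniform(0, θ) likelihood is θ^(−n) for θ ≥ max(xᵢ), zero otherwise. Here max(xᵢ) = 5.39.
Posterior ∝ θ^(−3) · θ^(−4) = θ^(−7) on θ ≥ max(1.5, 5.39) = 5.39.
This density is strictly decreasing in θ, so the posterior mode lies at the lower boundary of the support.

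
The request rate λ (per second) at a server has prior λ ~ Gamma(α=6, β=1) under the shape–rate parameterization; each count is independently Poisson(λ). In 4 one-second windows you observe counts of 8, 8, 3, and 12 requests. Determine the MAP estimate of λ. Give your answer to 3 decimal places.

Σxᵢ = 8+8+3+12 = 31, with n = 4.
Posterior ∝ λ^5e^(−1λ) · λ^31e^(−4λ) = λ^36e^(−5λ), i.e. Gamma(shape=37, rate=5).
The mode of a Gamma(a, b) with a ≥ 1 (shape–rate) is (a−1)/b = 36/5 ≈ 7.200.

λ̂_MAP = 7.200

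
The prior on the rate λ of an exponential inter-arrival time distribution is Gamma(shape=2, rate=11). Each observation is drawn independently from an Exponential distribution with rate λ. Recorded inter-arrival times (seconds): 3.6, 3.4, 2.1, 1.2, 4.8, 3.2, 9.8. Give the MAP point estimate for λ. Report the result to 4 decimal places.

The Exponential(rate=λ) likelihood is ∝ λ^n e^(−λΣtᵢ). Here n = 7 and Σtᵢ = 3.6 + 3.4 + 2.1 + 1.2 + 4.8 + 3.2 + 9.8 = 28.1.
Posterior ∝ λe^(−11λ) · λ^7e^(−28.1λ) = λ^8e^(−39.1λ), i.e. Gamma(9, 39.1).
Mode = (a−1)/b = 8/39.1 ≈ 0.2046.

λ̂_MAP = 0.2046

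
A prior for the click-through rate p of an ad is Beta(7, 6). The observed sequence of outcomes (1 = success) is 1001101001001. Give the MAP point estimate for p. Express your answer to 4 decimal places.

p̂_MAP = 0.5000

Prior: Beta(7, 6).
Data: 6 successes in 13 trials (from the sequence). The binomial likelihood contributes p^6(1−p)^7, so the posterior is Beta(7+6, 6+7) = Beta(13, 13).
For Beta(a, b) with a, b > 1 the mode is (a−1)/(a+b−2) = 12/24 ≈ 0.5000.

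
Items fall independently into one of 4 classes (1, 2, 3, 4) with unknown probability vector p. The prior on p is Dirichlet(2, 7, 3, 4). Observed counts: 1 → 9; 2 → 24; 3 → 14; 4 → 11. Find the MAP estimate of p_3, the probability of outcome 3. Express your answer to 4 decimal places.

MAP estimate: 0.2286

The posterior is Dirichlet(αᵢ + nᵢ) = Dirichlet(11, 31, 17, 15).
For a Dirichlet(a₁,…,a_K) with all aᵢ > 1, the mode has j-th component (aⱼ − 1)/(Σaᵢ − K).
Here Σaᵢ = 74 and K = 4, so p_3 = (17 − 1)/(74 − 4) = 16/70 ≈ 0.2286.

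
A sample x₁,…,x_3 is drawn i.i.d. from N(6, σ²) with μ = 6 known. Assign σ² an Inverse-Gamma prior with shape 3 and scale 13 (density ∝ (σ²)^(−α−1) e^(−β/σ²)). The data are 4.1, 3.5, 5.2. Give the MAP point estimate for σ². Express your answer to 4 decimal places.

Sum of squared deviations about the known mean: SS = (4.1−6)² + (3.5−6)² + (5.2−6)² = 10.5.
The Normal likelihood contributes (σ²)^(−n/2) exp(−SS/(2σ²)), so the posterior is Inverse-Gamma(α + n/2, β + SS/2) = Inverse-Gamma(4.5, 18.25).
The mode of Inverse-Gamma(a, b) is b/(a+1) = 18.25/5.5 ≈ 3.3182.

σ̂²_MAP = 3.3182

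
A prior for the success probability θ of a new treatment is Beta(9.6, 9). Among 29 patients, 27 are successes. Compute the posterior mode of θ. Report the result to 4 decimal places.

θ̂_MAP = 0.7807

Prior: Beta(9.6, 9).
Data: 27 successes in 29 trials. The binomial likelihood contributes θ^27(1−θ)^2, so the posterior is Beta(9.6+27, 9+2) = Beta(36.6, 11).
For Beta(a, b) with a, b > 1 the mode is (a−1)/(a+b−2) = 35.6/45.6 ≈ 0.7807.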